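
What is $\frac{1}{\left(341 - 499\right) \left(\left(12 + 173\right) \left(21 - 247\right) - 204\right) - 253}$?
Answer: $\frac{1}{6637959} \approx 1.5065 \cdot 10^{-7}$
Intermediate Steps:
$\frac{1}{\left(341 - 499\right) \left(\left(12 + 173\right) \left(21 - 247\right) - 204\right) - 253} = \frac{1}{- 158 \left(185 \left(-226\right) - 204\right) - 253} = \frac{1}{- 158 \left(-41810 - 204\right) - 253} = \frac{1}{\left(-158\right) \left(-42014\right) - 253} = \frac{1}{6638212 - 253} = \frac{1}{6637959}$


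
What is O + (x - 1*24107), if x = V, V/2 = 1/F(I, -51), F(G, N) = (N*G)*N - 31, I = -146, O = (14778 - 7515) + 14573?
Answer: -862473569/379777 ≈ -2271.0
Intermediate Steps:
O = 21836 (O = 7263 + 14573 = 21836)
F(G, N) = -31 + G*N² (F(G, N) = (G*N)*N - 31 = G*N² - 31 = -31 + G*N²)
V = -2/379777 (V = 2/(-31 - 146*(-51)²) = 2/(-31 - 146*2601) = 2/(-31 - 379746) = 2/(-379777) = 2*(-1/379777) = -2/379777 ≈ -5.2663e-6)
x = -2/379777 ≈ -5.2663e-6
O + (x - 1*24107) = 21836 + (-2/379777 - 1*24107) = 21836 + (-2/379777 - 24107) = 21836 - 9155284141/379777 = -862473569/379777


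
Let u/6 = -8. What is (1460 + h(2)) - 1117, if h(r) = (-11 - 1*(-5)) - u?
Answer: 385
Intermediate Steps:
u = -48 (u = 6*(-8) = -48)
h(r) = 42 (h(r) = (-11 - 1*(-5)) - 1*(-48) = (-11 + 5) + 48 = -6 + 48 = 42)
(1460 + h(2)) - 1117 = (1460 + 42) - 1117 = 1502 - 1117 = 385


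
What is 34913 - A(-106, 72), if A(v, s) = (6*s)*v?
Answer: 80705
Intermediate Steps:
A(v, s) = 6*s*v
34913 - A(-106, 72) = 34913 - 6*72*(-106) = 34913 - 1*(-45792) = 34913 + 45792 = 80705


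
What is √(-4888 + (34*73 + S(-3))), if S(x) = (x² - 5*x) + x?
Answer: 3*I*√265 ≈ 48.836*I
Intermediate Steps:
S(x) = x² - 4*x
√(-4888 + (34*73 + S(-3))) = √(-4888 + (34*73 - 3*(-4 - 3))) = √(-4888 + (2482 - 3*(-7))) = √(-4888 + (2482 + 21)) = √(-4888 + 2503) = √(-2385) = 3*I*√265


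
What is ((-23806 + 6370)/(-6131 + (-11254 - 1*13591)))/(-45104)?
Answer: -4359/349285376 ≈ -1.2480e-5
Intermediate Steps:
((-23806 + 6370)/(-6131 + (-11254 - 1*13591)))/(-45104) = -17436/(-6131 + (-11254 - 13591))*(-1/45104) = -17436/(-6131 - 24845)*(-1/45104) = -17436/(-30976)*(-1/45104) = -17436*(-1/30976)*(-1/45104) = (4359/7744)*(-1/45104) = -4359/349285376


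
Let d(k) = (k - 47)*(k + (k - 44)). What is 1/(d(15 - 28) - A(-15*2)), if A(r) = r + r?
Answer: 1/4260 ≈ 0.00023474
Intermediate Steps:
A(r) = 2*r
d(k) = (-47 + k)*(-44 + 2*k) (d(k) = (-47 + k)*(k + (-44 + k)) = (-47 + k)*(-44 + 2*k))
1/(d(15 - 28) - A(-15*2)) = 1/((2068 - 138*(15 - 28) + 2*(15 - 28)²) - 2*(-15*2)) = 1/((2068 - 138*(-13) + 2*(-13)²) - 2*(-30)) = 1/((2068 + 1794 + 2*169) - 1*(-60)) = 1/((2068 + 1794 + 338) + 60) = 1/(4200 + 60) = 1/4260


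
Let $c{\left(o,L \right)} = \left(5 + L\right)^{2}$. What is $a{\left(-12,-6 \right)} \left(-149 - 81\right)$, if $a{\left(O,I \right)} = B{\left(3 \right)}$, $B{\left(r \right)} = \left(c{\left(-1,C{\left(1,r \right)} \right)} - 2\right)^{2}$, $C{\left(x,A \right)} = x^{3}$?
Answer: $-265880$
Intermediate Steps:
$B{\left(r \right)} = 1156$ ($B{\left(r \right)} = \left(\left(5 + 1^{3}\right)^{2} - 2\right)^{2} = \left(\left(5 + 1\right)^{2} - 2\right)^{2} = \left(6^{2} - 2\right)^{2} = \left(36 - 2\right)^{2} = 34^{2} = 1156$)
$a{\left(O,I \right)} = 1156$
$a{\left(-12,-6 \right)} \left(-149 - 81\right) = 1156 \left(-149 - 81\right) = 1156 \left(-230\right) = -265880$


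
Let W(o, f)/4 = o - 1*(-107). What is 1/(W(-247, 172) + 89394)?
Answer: 1/88834 ≈ 1.1257e-5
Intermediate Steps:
W(o, f) = 428 + 4*o (W(o, f) = 4*(o - 1*(-107)) = 4*(o + 107) = 4*(107 + o) = 428 + 4*o)
1/(W(-247, 172) + 89394) = 1/((428 + 4*(-247)) + 89394) = 1/((428 - 988) + 89394) = 1/(-560 + 89394) = 1/88834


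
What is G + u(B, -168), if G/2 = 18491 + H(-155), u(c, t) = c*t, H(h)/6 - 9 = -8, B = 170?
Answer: 8434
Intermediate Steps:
H(h) = 6 (H(h) = 54 + 6*(-8) = 54 - 48 = 6)
G = 36994 (G = 2*(18491 + 6) = 2*18497 = 36994)
G + u(B, -168) = 36994 + 170*(-168) = 36994 - 28560 = 8434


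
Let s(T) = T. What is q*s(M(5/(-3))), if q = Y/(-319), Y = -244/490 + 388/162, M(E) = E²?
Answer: -188240/11394999 ≈ -0.016520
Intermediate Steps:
Y = 37648/19845 (Y = -244*1/490 + 388*(1/162) = -122/245 + 194/81 = 37648/19845 ≈ 1.8971)
q = -37648/6330555 (q = (37648/19845)/(-319) = (37648/19845)*(-1/319) = -37648/6330555 ≈ -0.0059470)
q*s(M(5/(-3))) = -37648*(5/(-3))²/6330555 = -37648*(5*(-⅓))²/6330555 = -37648*(-5/3)²/6330555 = -37648/6330555*25/9 = -188240/11394999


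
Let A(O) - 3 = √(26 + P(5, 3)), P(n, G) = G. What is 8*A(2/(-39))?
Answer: 24 + 8*√29 ≈ 67.081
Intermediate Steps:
A(O) = 3 + √29 (A(O) = 3 + √(26 + 3) = 3 + √29)
8*A(2/(-39)) = 8*(3 + √29) = 24 + 8*√29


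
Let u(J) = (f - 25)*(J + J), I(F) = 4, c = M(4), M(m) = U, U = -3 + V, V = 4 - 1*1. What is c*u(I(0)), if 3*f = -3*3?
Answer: 0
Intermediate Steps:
V = 3 (V = 4 - 1 = 3)
U = 0 (U = -3 + 3 = 0)
M(m) = 0
f = -3 (f = (-3*3)/3 = (⅓)*(-9) = -3)
c = 0
u(J) = -56*J (u(J) = (-3 - 25)*(J + J) = -56*J)
c*u(I(0)) = 0*(-56*4) = 0*(-224) = 0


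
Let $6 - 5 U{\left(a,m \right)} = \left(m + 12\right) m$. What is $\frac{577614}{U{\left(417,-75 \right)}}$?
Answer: $- \frac{962690}{1573} \approx -612.01$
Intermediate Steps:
$U{\left(a,m \right)} = \frac{6}{5} - \frac{m \left(12 + m\right)}{5}$ ($U{\left(a,m \right)} = \frac{6}{5} - \frac{\left(m + 12\right) m}{5} = \frac{6}{5} - \frac{\left(12 + m\right) m}{5} = \frac{6}{5} - \frac{m \left(12 + m\right)}{5}$)
$\frac{577614}{U{\left(417,-75 \right)}} = \frac{577614}{\frac{6}{5} - -180 - \frac{\left(-75\right)^{2}}{5}} = \frac{577614}{\frac{6}{5} + 180 - 1125} = \frac{577614}{- \frac{4719}{5}} = 577614 \left(- \frac{5}{4719}\right) = - \frac{962690}{1573}$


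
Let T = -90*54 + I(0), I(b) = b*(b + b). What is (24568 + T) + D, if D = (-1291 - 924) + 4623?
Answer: 22116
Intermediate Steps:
I(b) = 2*b² (I(b) = b*(2*b) = 2*b²)
D = 2408 (D = -2215 + 4623 = 2408)
T = -4860 (T = -90*54 + 2*0² = -4860 + 2*0 = -4860 + 0 = -4860)
(24568 + T) + D = (24568 - 4860) + 2408 = 19708 + 2408 = 22116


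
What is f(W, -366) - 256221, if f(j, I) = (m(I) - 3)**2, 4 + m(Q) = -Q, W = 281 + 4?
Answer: -127340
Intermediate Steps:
W = 285
m(Q) = -4 - Q
f(j, I) = (-7 - I)**2 (f(j, I) = ((-4 - I) - 3)**2 = (-7 - I)**2)
f(W, -366) - 256221 = (7 - 366)**2 - 256221 = (-359)**2 - 256221 = 128881 - 256221 = -127340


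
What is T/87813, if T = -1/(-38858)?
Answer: 1/3412237554 ≈ 2.9306e-10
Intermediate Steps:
T = 1/38858 (T = -1*(-1/38858) = 1/38858 ≈ 2.5735e-5)
T/87813 = (1/38858)/87813 = (1/38858)*(1/87813) = 1/3412237554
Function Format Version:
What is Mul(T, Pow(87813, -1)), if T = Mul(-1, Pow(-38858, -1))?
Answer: Rational(1, 3412237554) ≈ 2.9306e-10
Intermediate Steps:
T = Rational(1, 38858) (T = Mul(-1, Rational(-1, 38858)) = Rational(1, 38858) ≈ 2.5735e-5)
Mul(T, Pow(87813, -1)) = Mul(Rational(1, 38858), Pow(87813, -1)) = Mul(Rational(1, 38858), Rational(1, 87813)) = Rational(1, 3412237554)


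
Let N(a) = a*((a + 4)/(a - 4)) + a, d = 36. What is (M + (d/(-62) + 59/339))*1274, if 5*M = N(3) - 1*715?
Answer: -9840964588/52545 ≈ -1.8729e+5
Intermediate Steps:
N(a) = a + a*(4 + a)/(-4 + a) (N(a) = a*((4 + a)/(-4 + a)) + a = a*(4 + a)/(-4 + a) + a = a + a*(4 + a)/(-4 + a))
M = -733/5 (M = (2*3²/(-4 + 3) - 1*715)/5 = (2*9/(-1) - 715)/5 = (2*9*(-1) - 715)/5 = (-18 - 715)/5 = (⅕)*(-733) = -733/5 ≈ -146.60)
(M + (d/(-62) + 59/339))*1274 = (-733/5 + (36/(-62) + 59/339))*1274 = (-733/5 + (36*(-1/62) + 59*(1/339)))*1274 = (-733/5 + (-18/31 + 59/339))*1274 = (-733/5 - 4273/10509)*1274 = -7724462/52545*1274 = -9840964588/52545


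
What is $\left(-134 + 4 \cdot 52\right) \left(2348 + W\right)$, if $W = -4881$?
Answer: $-187442$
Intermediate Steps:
$\left(-134 + 4 \cdot 52\right) \left(2348 + W\right) = \left(-134 + 4 \cdot 52\right) \left(2348 - 4881\right) = \left(-134 + 208\right) \left(-2533\right) = 74 \left(-2533\right) = -187442$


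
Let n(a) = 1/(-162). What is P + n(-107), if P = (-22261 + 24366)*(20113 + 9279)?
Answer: 10022965919/162 ≈ 6.1870e+7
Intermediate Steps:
n(a) = -1/162
P = 61870160 (P = 2105*29392 = 61870160)
P + n(-107) = 61870160 - 1/162 = 10022965919/162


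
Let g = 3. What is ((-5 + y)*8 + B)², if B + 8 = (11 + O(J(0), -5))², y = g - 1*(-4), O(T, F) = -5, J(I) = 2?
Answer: 1936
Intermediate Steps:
y = 7 (y = 3 - 1*(-4) = 3 + 4 = 7)
B = 28 (B = -8 + (11 - 5)² = -8 + 6² = -8 + 36 = 28)
((-5 + y)*8 + B)² = ((-5 + 7)*8 + 28)² = (2*8 + 28)² = (16 + 28)² = 44² = 1936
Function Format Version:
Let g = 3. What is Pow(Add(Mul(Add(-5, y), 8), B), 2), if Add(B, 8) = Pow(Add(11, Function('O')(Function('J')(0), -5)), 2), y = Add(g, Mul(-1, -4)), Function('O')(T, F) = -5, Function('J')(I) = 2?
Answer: 1936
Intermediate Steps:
y = 7 (y = Add(3, Mul(-1, -4)) = Add(3, 4) = 7)
B = 28 (B = Add(-8, Pow(Add(11, -5), 2)) = Add(-8, Pow(6, 2)) = Add(-8, 36) = 28)
Pow(Add(Mul(Add(-5, y), 8), B), 2) = Pow(Add(Mul(Add(-5, 7), 8), 28), 2) = Pow(Add(Mul(2, 8), 28), 2) = Pow(Add(16, 28), 2) = Pow(44, 2) = 1936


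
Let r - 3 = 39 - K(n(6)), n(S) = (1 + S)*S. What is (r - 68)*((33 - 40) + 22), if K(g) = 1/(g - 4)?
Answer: -14835/38 ≈ -390.39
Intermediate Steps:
n(S) = S*(1 + S)
K(g) = 1/(-4 + g)
r = 1595/38 (r = 3 + (39 - 1/(-4 + 6*(1 + 6))) = 3 + (39 - 1/(-4 + 6*7)) = 3 + (39 - 1/(-4 + 42)) = 3 + (39 - 1/38) = 3 + 1481/38 = 1595/38 ≈ 41.974)
(r - 68)*((33 - 40) + 22) = (1595/38 - 68)*((33 - 40) + 22) = -989*(-7 + 22)/38 = -989/38*15 = -14835/38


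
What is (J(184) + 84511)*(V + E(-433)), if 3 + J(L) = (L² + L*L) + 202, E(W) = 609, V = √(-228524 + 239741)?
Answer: 92824998 + 152422*√11217 ≈ 1.0897e+8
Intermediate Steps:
V = √11217 ≈ 105.91
J(L) = 199 + 2*L² (J(L) = -3 + ((L² + L*L) + 202) = -3 + ((L² + L²) + 202) = -3 + (2*L² + 202) = -3 + (202 + 2*L²) = 199 + 2*L²)
(J(184) + 84511)*(V + E(-433)) = ((199 + 2*184²) + 84511)*(√11217 + 609) = ((199 + 2*33856) + 84511)*(609 + √11217) = ((199 + 67712) + 84511)*(609 + √11217) = (67911 + 84511)*(609 + √11217) = 152422*(609 + √11217) = 92824998 + 152422*√11217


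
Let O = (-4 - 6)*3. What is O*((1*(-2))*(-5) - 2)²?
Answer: -1920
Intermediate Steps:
O = -30 (O = -10*3 = -30)
O*((1*(-2))*(-5) - 2)² = -30*((1*(-2))*(-5) - 2)² = -30*(-2*(-5) - 2)² = -30*(10 - 2)² = -30*8² = -30*64 = -1920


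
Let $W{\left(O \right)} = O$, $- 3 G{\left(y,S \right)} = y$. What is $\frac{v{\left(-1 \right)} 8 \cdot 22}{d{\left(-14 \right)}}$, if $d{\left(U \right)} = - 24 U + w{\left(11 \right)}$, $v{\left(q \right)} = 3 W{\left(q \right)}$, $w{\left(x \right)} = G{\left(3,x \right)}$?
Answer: $- \frac{528}{335} \approx -1.5761$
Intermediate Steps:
$G{\left(y,S \right)} = - \frac{y}{3}$
$w{\left(x \right)} = -1$ ($w{\left(x \right)} = \left(- \frac{1}{3}\right) 3 = -1$)
$v{\left(q \right)} = 3 q$
$d{\left(U \right)} = -1 - 24 U$ ($d{\left(U \right)} = - 24 U - 1 = -1 - 24 U$)
$\frac{v{\left(-1 \right)} 8 \cdot 22}{d{\left(-14 \right)}} = \frac{3 \left(-1\right) 8 \cdot 22}{-1 - -336} = \frac{\left(-3\right) 8 \cdot 22}{-1 + 336} = \frac{\left(-24\right) 22}{335} = \left(-528\right) \frac{1}{335} = - \frac{528}{335}$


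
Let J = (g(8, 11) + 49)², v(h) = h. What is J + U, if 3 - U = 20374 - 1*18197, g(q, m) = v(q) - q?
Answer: 227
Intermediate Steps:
g(q, m) = 0 (g(q, m) = q - q = 0)
J = 2401 (J = (0 + 49)² = 49² = 2401)
U = -2174 (U = 3 - (20374 - 1*18197) = 3 - (20374 - 18197) = 3 - 1*2177 = 3 - 2177 = -2174)
J + U = 2401 - 2174 = 227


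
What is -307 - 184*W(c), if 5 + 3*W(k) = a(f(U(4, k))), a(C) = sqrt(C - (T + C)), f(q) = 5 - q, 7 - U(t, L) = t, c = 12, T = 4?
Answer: -1/3 - 368*I/3 ≈ -0.33333 - 122.67*I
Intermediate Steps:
U(t, L) = 7 - t
a(C) = 2*I (a(C) = sqrt(C - (4 + C)) = sqrt(C + (-4 - C)) = sqrt(-4) = 2*I)
W(k) = -5/3 + 2*I/3 (W(k) = -5/3 + (2*I)/3 = -5/3 + 2*I/3)
-307 - 184*W(c) = -307 - 184*(-5/3 + 2*I/3) = -307 + (920/3 - 368*I/3) = -1/3 - 368*I/3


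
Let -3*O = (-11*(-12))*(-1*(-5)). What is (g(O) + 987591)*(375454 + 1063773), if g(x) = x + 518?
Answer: 1421796521803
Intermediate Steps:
O = -220 (O = -(-11*(-12))*(-1*(-5))/3 = -44*5 = -⅓*660 = -220)
g(x) = 518 + x
(g(O) + 987591)*(375454 + 1063773) = ((518 - 220) + 987591)*(375454 + 1063773) = (298 + 987591)*1439227 = 987889*1439227 = 1421796521803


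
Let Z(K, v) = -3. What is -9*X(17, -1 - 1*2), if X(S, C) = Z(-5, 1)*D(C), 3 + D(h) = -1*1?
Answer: -108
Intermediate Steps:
D(h) = -4 (D(h) = -3 - 1*1 = -3 - 1 = -4)
X(S, C) = 12 (X(S, C) = -3*(-4) = 12)
-9*X(17, -1 - 1*2) = -9*12 = -108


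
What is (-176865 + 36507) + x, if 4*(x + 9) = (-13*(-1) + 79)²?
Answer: -138251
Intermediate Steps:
x = 2107 (x = -9 + (-13*(-1) + 79)²/4 = -9 + (13 + 79)²/4 = -9 + (¼)*92² = -9 + (¼)*8464 = -9 + 2116 = 2107)
(-176865 + 36507) + x = (-176865 + 36507) + 2107 = -140358 + 2107 = -138251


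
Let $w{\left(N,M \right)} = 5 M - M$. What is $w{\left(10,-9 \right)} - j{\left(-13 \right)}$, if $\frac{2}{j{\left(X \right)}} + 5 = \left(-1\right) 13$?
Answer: $- \frac{323}{9} \approx -35.889$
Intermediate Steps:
$w{\left(N,M \right)} = 4 M$
$j{\left(X \right)} = - \frac{1}{9}$ ($j{\left(X \right)} = \frac{2}{-5 - 13} = \frac{2}{-18} = 2 \left(- \frac{1}{18}\right) = - \frac{1}{9}$)
$w{\left(10,-9 \right)} - j{\left(-13 \right)} = 4 \left(-9\right) - - \frac{1}{9} = -36 + \frac{1}{9} = - \frac{323}{9}$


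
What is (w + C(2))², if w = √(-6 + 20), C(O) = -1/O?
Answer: 57/4 - √14 ≈ 10.508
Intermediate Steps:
w = √14 ≈ 3.7417
(w + C(2))² = (√14 - 1/2)² = (√14 - 1*½)² = (√14 - ½)² = (-½ + √14)²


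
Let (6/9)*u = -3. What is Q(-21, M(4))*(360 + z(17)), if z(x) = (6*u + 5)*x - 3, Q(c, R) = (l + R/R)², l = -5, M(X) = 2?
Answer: -272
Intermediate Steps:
u = -9/2 (u = (3/2)*(-3) = -9/2 ≈ -4.5000)
Q(c, R) = 16 (Q(c, R) = (-5 + R/R)² = (-5 + 1)² = (-4)² = 16)
z(x) = -3 - 22*x (z(x) = (6*(-9/2) + 5)*x - 3 = (-27 + 5)*x - 3 = -22*x - 3 = -3 - 22*x)
Q(-21, M(4))*(360 + z(17)) = 16*(360 + (-3 - 22*17)) = 16*(360 + (-3 - 374)) = 16*(360 - 377) = 16*(-17) = -272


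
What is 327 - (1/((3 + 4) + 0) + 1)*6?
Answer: 2241/7 ≈ 320.14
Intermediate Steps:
327 - (1/((3 + 4) + 0) + 1)*6 = 327 - (1/(7 + 0) + 1)*6 = 327 - (1/7 + 1)*6 = 327 - (⅐ + 1)*6 = 327 - 8*6/7 = 327 - 1*48/7 = 327 - 48/7 = 2241/7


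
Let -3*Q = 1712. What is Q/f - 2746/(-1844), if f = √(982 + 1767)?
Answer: 1373/922 - 1712*√2749/8247 ≈ -9.3950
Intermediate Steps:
Q = -1712/3 (Q = -⅓*1712 = -1712/3 ≈ -570.67)
f = √2749 ≈ 52.431
Q/f - 2746/(-1844) = -1712*√2749/2749/3 - 2746/(-1844) = -1712*√2749/8247 - 2746*(-1/1844) = -1712*√2749/8247 + 1373/922 = 1373/922 - 1712*√2749/8247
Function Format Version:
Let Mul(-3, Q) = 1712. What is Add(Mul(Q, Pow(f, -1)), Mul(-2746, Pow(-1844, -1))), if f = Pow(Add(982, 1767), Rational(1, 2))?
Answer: Add(Rational(1373, 922), Mul(Rational(-1712, 8247), Pow(2749, Rational(1, 2)))) ≈ -9.3950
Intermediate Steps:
Q = Rational(-1712, 3) (Q = Mul(Rational(-1, 3), 1712) = Rational(-1712, 3) ≈ -570.67)
f = Pow(2749, Rational(1, 2)) ≈ 52.431
Add(Mul(Q, Pow(f, -1)), Mul(-2746, Pow(-1844, -1))) = Add(Mul(Rational(-1712, 3), Pow(Pow(2749, Rational(1, 2)), -1)), Mul(-2746, Pow(-1844, -1))) = Add(Mul(Rational(-1712, 3), Mul(Rational(1, 2749), Pow(2749, Rational(1, 2)))), Mul(-2746, Rational(-1, 1844))) = Add(Mul(Rational(-1712, 8247), Pow(2749, Rational(1, 2))), Rational(1373, 922)) = Add(Rational(1373, 922), Mul(Rational(-1712, 8247), Pow(2749, Rational(1, 2))))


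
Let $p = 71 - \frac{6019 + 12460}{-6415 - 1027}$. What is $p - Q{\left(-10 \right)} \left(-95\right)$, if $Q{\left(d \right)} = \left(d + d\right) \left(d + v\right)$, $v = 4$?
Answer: $\frac{85385661}{7442} \approx 11473.0$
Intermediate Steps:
$Q{\left(d \right)} = 2 d \left(4 + d\right)$ ($Q{\left(d \right)} = \left(d + d\right) \left(d + 4\right) = 2 d \left(4 + d\right)$)
$p = \frac{546861}{7442}$ ($p = 71 - \frac{18479}{-7442} = 71 - 18479 \left(- \frac{1}{7442}\right) = 71 - - \frac{18479}{7442} = 71 + \frac{18479}{7442} = \frac{546861}{7442} \approx 73.483$)
$p - Q{\left(-10 \right)} \left(-95\right) = \frac{546861}{7442} - 2 \left(-10\right) \left(4 - 10\right) \left(-95\right) = \frac{546861}{7442} - 2 \left(-10\right) \left(-6\right) \left(-95\right) = \frac{546861}{7442} - 120 \left(-95\right) = \frac{546861}{7442} - -11400 = \frac{546861}{7442} + 11400 = \frac{85385661}{7442}$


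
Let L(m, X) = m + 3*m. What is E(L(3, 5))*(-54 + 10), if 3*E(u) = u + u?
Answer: -352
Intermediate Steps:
L(m, X) = 4*m
E(u) = 2*u/3 (E(u) = (u + u)/3 = (2*u)/3 = 2*u/3)
E(L(3, 5))*(-54 + 10) = (2*(4*3)/3)*(-54 + 10) = ((2/3)*12)*(-44) = 8*(-44) = -352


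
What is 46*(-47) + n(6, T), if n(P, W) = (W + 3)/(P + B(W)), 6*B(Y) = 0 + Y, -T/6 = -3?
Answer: -6479/3 ≈ -2159.7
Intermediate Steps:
T = 18 (T = -6*(-3) = 18)
B(Y) = Y/6 (B(Y) = (0 + Y)/6 = Y/6)
n(P, W) = (3 + W)/(P + W/6) (n(P, W) = (W + 3)/(P + W/6) = (3 + W)/(P + W/6))
46*(-47) + n(6, T) = 46*(-47) + 6*(3 + 18)/(18 + 6*6) = -2162 + 6*21/(18 + 36) = -2162 + 6*21/54 = -2162 + 6*(1/54)*21 = -2162 + 7/3 = -6479/3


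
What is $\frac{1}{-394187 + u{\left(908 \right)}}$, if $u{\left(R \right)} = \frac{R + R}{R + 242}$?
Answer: $- \frac{575}{226656617} \approx -2.5369 \cdot 10^{-6}$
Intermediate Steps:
$u{\left(R \right)} = \frac{2 R}{242 + R}$
$\frac{1}{-394187 + u{\left(908 \right)}} = \frac{1}{-394187 + 2 \cdot 908 \frac{1}{242 + 908}} = \frac{1}{-394187 + 2 \cdot 908 \cdot \frac{1}{1150}} = \frac{1}{-394187 + \frac{908}{575}} = \frac{1}{- \frac{226656617}{575}} = - \frac{575}{226656617}$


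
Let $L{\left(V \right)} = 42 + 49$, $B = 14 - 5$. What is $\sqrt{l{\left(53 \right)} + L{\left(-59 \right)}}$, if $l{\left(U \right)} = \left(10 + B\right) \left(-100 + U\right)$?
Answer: $i \sqrt{802} \approx 28.32 i$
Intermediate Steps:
$B = 9$
$L{\left(V \right)} = 91$
$l{\left(U \right)} = -1900 + 19 U$ ($l{\left(U \right)} = \left(10 + 9\right) \left(-100 + U\right) = 19 \left(-100 + U\right) = -1900 + 19 U$)
$\sqrt{l{\left(53 \right)} + L{\left(-59 \right)}} = \sqrt{\left(-1900 + 19 \cdot 53\right) + 91} = \sqrt{\left(-1900 + 1007\right) + 91} = \sqrt{-893 + 91} = \sqrt{-802} = i \sqrt{802}$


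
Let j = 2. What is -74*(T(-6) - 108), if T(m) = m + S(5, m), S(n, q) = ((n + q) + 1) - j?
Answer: 8584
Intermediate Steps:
S(n, q) = -1 + n + q (S(n, q) = ((n + q) + 1) - 1*2 = (1 + n + q) - 2 = -1 + n + q)
T(m) = 4 + 2*m (T(m) = m + (-1 + 5 + m) = m + (4 + m) = 4 + 2*m)
-74*(T(-6) - 108) = -74*((4 + 2*(-6)) - 108) = -74*((4 - 12) - 108) = -74*(-8 - 108) = -74*(-116) = 8584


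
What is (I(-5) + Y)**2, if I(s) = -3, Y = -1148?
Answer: 1324801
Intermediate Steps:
(I(-5) + Y)**2 = (-3 - 1148)**2 = (-1151)**2 = 1324801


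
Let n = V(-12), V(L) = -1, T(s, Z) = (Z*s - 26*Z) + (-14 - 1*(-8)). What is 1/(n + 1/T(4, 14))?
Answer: -314/315 ≈ -0.99683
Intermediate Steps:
T(s, Z) = -6 - 26*Z + Z*s (T(s, Z) = (-26*Z + Z*s) + (-14 + 8) = (-26*Z + Z*s) - 6 = -6 - 26*Z + Z*s)
n = -1
1/(n + 1/T(4, 14)) = 1/(-1 + 1/(-6 - 26*14 + 14*4)) = 1/(-1 + 1/(-6 - 364 + 56)) = 1/(-1 + 1/(-314)) = 1/(-1 - 1/314) = 1/(-315/314) = -314/315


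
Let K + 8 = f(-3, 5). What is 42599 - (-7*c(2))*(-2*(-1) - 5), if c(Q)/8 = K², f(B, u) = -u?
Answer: 14207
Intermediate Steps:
K = -13 (K = -8 - 1*5 = -8 - 5 = -13)
c(Q) = 1352 (c(Q) = 8*(-13)² = 8*169 = 1352)
42599 - (-7*c(2))*(-2*(-1) - 5) = 42599 - (-7*1352)*(-2*(-1) - 5) = 42599 - (-9464)*(2 - 5) = 42599 - (-9464)*(-3) = 42599 - 1*28392 = 42599 - 28392 = 14207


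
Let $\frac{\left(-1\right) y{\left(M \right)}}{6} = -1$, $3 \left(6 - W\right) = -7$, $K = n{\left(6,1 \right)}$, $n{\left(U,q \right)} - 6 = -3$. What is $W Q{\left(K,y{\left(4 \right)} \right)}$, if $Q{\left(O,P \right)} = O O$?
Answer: $75$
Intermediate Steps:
$n{\left(U,q \right)} = 3$ ($n{\left(U,q \right)} = 6 - 3 = 3$)
$K = 3$
$W = \frac{25}{3}$ ($W = 6 - - \frac{7}{3} = 6 + \frac{7}{3} = \frac{25}{3} \approx 8.3333$)
$y{\left(M \right)} = 6$ ($y{\left(M \right)} = \left(-6\right) \left(-1\right) = 6$)
$Q{\left(O,P \right)} = O^{2}$
$W Q{\left(K,y{\left(4 \right)} \right)} = \frac{25 \cdot 3^{2}}{3} = \frac{25}{3} \cdot 9 = 75$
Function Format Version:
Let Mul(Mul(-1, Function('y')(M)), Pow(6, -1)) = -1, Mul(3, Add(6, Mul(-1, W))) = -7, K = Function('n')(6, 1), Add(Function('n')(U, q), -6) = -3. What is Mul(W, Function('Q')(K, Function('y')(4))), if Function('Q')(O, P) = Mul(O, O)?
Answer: 75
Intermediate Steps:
Function('n')(U, q) = 3 (Function('n')(U, q) = Add(6, -3) = 3)
K = 3
W = Rational(25, 3) (W = Add(6, Mul(Rational(-1, 3), -7)) = Add(6, Rational(7, 3)) = Rational(25, 3) ≈ 8.3333)
Function('y')(M) = 6 (Function('y')(M) = Mul(-6, -1) = 6)
Function('Q')(O, P) = Pow(O, 2)
Mul(W, Function('Q')(K, Function('y')(4))) = Mul(Rational(25, 3), Pow(3, 2)) = Mul(Rational(25, 3), 9) = 75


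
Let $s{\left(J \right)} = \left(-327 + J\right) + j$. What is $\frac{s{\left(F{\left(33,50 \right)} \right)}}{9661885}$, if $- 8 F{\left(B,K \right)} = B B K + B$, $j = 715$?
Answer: $- \frac{51379}{77295080} \approx -0.00066471$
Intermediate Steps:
$F{\left(B,K \right)} = - \frac{B}{8} - \frac{K B^{2}}{8}$ ($F{\left(B,K \right)} = - \frac{B B K + B}{8} = - \frac{B^{2} K + B}{8} = - \frac{K B^{2} + B}{8} = - \frac{B + K B^{2}}{8} = - \frac{B}{8} - \frac{K B^{2}}{8}$)
$s{\left(J \right)} = 388 + J$ ($s{\left(J \right)} = \left(-327 + J\right) + 715 = 388 + J$)
$\frac{s{\left(F{\left(33,50 \right)} \right)}}{9661885} = \frac{388 - \frac{33 \left(1 + 33 \cdot 50\right)}{8}}{9661885} = \left(388 - \frac{33 \left(1 + 1650\right)}{8}\right) \frac{1}{9661885} = \left(388 - \frac{33}{8} \cdot 1651\right) \frac{1}{9661885} = \left(388 - \frac{54483}{8}\right) \frac{1}{9661885} = \left(- \frac{51379}{8}\right) \frac{1}{9661885} = - \frac{51379}{77295080}$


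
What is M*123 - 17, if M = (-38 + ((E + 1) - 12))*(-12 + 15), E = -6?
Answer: -20312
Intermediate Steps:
M = -165 (M = (-38 + ((-6 + 1) - 12))*(-12 + 15) = (-38 + (-5 - 12))*3 = (-38 - 17)*3 = -55*3 = -165)
M*123 - 17 = -165*123 - 17 = -20295 - 17 = -20312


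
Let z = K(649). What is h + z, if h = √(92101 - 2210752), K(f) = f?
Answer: 649 + I*√2118651 ≈ 649.0 + 1455.6*I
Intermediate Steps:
z = 649
h = I*√2118651 (h = √(-2118651) = I*√2118651 ≈ 1455.6*I)
h + z = I*√2118651 + 649 = 649 + I*√2118651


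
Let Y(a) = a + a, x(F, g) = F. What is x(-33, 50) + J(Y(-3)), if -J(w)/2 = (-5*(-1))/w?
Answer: -94/3 ≈ -31.333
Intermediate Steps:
Y(a) = 2*a
J(w) = -10/w (J(w) = -2*(-5*(-1))/w = -10/w)
x(-33, 50) + J(Y(-3)) = -33 - 10/(2*(-3)) = -33 - 10/(-6) = -33 - 10*(-1/6) = -33 + 5/3 = -94/3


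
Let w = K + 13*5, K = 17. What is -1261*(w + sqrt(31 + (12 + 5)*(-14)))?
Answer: -103402 - 3783*I*sqrt(23) ≈ -1.034e+5 - 18143.0*I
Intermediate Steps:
w = 82 (w = 17 + 13*5 = 17 + 65 = 82)
-1261*(w + sqrt(31 + (12 + 5)*(-14))) = -1261*(82 + sqrt(31 + (12 + 5)*(-14))) = -1261*(82 + sqrt(31 + 17*(-14))) = -1261*(82 + sqrt(31 - 238)) = -1261*(82 + sqrt(-207)) = -1261*(82 + 3*I*sqrt(23)) = -103402 - 3783*I*sqrt(23)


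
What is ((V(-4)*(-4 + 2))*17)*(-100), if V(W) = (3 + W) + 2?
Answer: 3400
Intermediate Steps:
V(W) = 5 + W
((V(-4)*(-4 + 2))*17)*(-100) = (((5 - 4)*(-4 + 2))*17)*(-100) = ((1*(-2))*17)*(-100) = -2*17*(-100) = -34*(-100) = 3400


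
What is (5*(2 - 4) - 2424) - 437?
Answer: -2871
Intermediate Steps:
(5*(2 - 4) - 2424) - 437 = (5*(-2) - 2424) - 437 = (-10 - 2424) - 437 = -2434 - 437 = -2871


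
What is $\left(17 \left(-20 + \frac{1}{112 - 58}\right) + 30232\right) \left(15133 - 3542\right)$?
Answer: $\frac{18710018335}{54} \approx 3.4648 \cdot 10^{8}$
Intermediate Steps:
$\left(17 \left(-20 + \frac{1}{112 - 58}\right) + 30232\right) \left(15133 - 3542\right) = \left(17 \left(-20 + \frac{1}{54}\right) + 30232\right) 11591 = \left(17 \left(- \frac{1079}{54}\right) + 30232\right) 11591 = \left(- \frac{18343}{54} + 30232\right) 11591 = \frac{1614185}{54} \cdot 11591 = \frac{18710018335}{54}$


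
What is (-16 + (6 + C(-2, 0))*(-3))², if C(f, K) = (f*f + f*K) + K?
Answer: 2116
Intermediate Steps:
C(f, K) = K + f² + K*f (C(f, K) = (f² + K*f) + K = K + f² + K*f)
(-16 + (6 + C(-2, 0))*(-3))² = (-16 + (6 + (0 + (-2)² + 0*(-2)))*(-3))² = (-16 + (6 + (0 + 4 + 0))*(-3))² = (-16 + (6 + 4)*(-3))² = (-16 + 10*(-3))² = (-16 - 30)² = (-46)² = 2116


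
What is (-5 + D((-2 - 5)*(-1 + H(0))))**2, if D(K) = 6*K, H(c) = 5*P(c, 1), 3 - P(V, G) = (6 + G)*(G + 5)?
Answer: 67683529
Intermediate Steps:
P(V, G) = 3 - (5 + G)*(6 + G) (P(V, G) = 3 - (6 + G)*(G + 5) = 3 - (6 + G)*(5 + G) = 3 - (5 + G)*(6 + G))
H(c) = -195 (H(c) = 5*(-27 - 1*1**2 - 11*1) = 5*(-27 - 1*1 - 11) = 5*(-27 - 1 - 11) = 5*(-39) = -195)
(-5 + D((-2 - 5)*(-1 + H(0))))**2 = (-5 + 6*((-2 - 5)*(-1 - 195)))**2 = (-5 + 6*(-7*(-196)))**2 = (-5 + 6*1372)**2 = (-5 + 8232)**2 = 8227**2 = 67683529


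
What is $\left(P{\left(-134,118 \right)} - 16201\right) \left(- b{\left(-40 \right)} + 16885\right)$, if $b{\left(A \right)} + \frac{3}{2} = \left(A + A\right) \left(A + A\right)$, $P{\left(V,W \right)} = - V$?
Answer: $- \frac{336973191}{2} \approx -1.6849 \cdot 10^{8}$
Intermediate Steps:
$b{\left(A \right)} = - \frac{3}{2} + 4 A^{2}$ ($b{\left(A \right)} = - \frac{3}{2} + \left(A + A\right) \left(A + A\right) = - \frac{3}{2} + 2 A 2 A = - \frac{3}{2} + 4 A^{2}$)
$\left(P{\left(-134,118 \right)} - 16201\right) \left(- b{\left(-40 \right)} + 16885\right) = \left(\left(-1\right) \left(-134\right) - 16201\right) \left(- (- \frac{3}{2} + 4 \left(-40\right)^{2}) + 16885\right) = \left(134 - 16201\right) \left(- (- \frac{3}{2} + 4 \cdot 1600) + 16885\right) = - 16067 \left(- (- \frac{3}{2} + 6400) + 16885\right) = - 16067 \left(\left(-1\right) \frac{12797}{2} + 16885\right) = - 16067 \left(- \frac{12797}{2} + 16885\right) = \left(-16067\right) \frac{20973}{2} = - \frac{336973191}{2}$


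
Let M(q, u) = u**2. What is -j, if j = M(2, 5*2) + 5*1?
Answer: -105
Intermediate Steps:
j = 105 (j = (5*2)**2 + 5*1 = 10**2 + 5 = 100 + 5 = 105)
-j = -1*105 = -105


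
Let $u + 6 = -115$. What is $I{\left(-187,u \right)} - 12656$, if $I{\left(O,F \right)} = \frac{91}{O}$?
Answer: $- \frac{2366763}{187} \approx -12656.0$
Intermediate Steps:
$u = -121$ ($u = -6 - 115 = -121$)
$I{\left(-187,u \right)} - 12656 = \frac{91}{-187} - 12656 = 91 \left(- \frac{1}{187}\right) - 12656 = - \frac{91}{187} - 12656 = - \frac{2366763}{187}$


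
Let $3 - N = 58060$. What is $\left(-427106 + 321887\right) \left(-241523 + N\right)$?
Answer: $31521508020$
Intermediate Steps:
$N = -58057$ ($N = 3 - 58060 = -58057$)
$\left(-427106 + 321887\right) \left(-241523 + N\right) = \left(-427106 + 321887\right) \left(-241523 - 58057\right) = \left(-105219\right) \left(-299580\right) = 31521508020$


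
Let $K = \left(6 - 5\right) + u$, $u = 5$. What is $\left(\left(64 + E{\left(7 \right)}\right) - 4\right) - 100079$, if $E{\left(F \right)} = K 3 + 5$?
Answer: $-99996$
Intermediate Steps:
$K = 6$ ($K = \left(6 - 5\right) + 5 = 1 + 5 = 6$)
$E{\left(F \right)} = 23$ ($E{\left(F \right)} = 6 \cdot 3 + 5 = 18 + 5 = 23$)
$\left(\left(64 + E{\left(7 \right)}\right) - 4\right) - 100079 = \left(\left(64 + 23\right) - 4\right) - 100079 = \left(87 - 4\right) - 100079 = 83 - 100079 = -99996$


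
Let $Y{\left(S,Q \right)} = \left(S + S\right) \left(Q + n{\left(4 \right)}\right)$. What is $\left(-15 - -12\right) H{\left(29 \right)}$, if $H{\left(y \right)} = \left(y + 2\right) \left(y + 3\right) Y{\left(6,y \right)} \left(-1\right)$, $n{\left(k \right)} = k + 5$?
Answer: $1357056$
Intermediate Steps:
$n{\left(k \right)} = 5 + k$
$Y{\left(S,Q \right)} = 2 S \left(9 + Q\right)$ ($Y{\left(S,Q \right)} = \left(S + S\right) \left(Q + \left(5 + 4\right)\right) = 2 S \left(Q + 9\right) = 2 S \left(9 + Q\right)$)
$H{\left(y \right)} = - \left(2 + y\right) \left(3 + y\right) \left(108 + 12 y\right)$ ($H{\left(y \right)} = \left(y + 2\right) \left(y + 3\right) 2 \cdot 6 \left(9 + y\right) \left(-1\right) = \left(2 + y\right) \left(3 + y\right) \left(108 + 12 y\right) \left(-1\right) = - \left(2 + y\right) \left(3 + y\right) \left(108 + 12 y\right)$)
$\left(-15 - -12\right) H{\left(29 \right)} = \left(-15 - -12\right) \left(- 12 \left(9 + 29\right) \left(6 + 29^{2} + 5 \cdot 29\right)\right) = \left(-15 + 12\right) \left(\left(-12\right) 38 \left(6 + 841 + 145\right)\right) = - 3 \left(\left(-12\right) 38 \cdot 992\right) = \left(-3\right) \left(-452352\right) = 1357056$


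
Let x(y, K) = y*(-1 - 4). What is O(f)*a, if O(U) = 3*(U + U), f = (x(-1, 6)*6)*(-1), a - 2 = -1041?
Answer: 187020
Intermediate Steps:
a = -1039 (a = 2 - 1041 = -1039)
x(y, K) = -5*y (x(y, K) = y*(-5) = -5*y)
f = -30 (f = (-5*(-1)*6)*(-1) = (5*6)*(-1) = 30*(-1) = -30)
O(U) = 6*U (O(U) = 3*(2*U) = 6*U)
O(f)*a = (6*(-30))*(-1039) = -180*(-1039) = 187020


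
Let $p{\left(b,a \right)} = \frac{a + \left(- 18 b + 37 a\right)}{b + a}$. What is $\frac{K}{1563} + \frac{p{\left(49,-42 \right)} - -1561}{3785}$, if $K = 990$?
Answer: $\frac{1877897}{1971985} \approx 0.95229$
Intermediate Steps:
$p{\left(b,a \right)} = \frac{- 18 b + 38 a}{a + b}$
$\frac{K}{1563} + \frac{p{\left(49,-42 \right)} - -1561}{3785} = \frac{990}{1563} + \frac{\frac{2 \left(\left(-9\right) 49 + 19 \left(-42\right)\right)}{-42 + 49} - -1561}{3785} = 990 \cdot \frac{1}{1563} + \left(\frac{2 \left(-441 - 798\right)}{7} + 1561\right) \frac{1}{3785} = \frac{330}{521} + \left(2 \cdot \frac{1}{7} \left(-1239\right) + 1561\right) \frac{1}{3785} = \frac{330}{521} + \left(-354 + 1561\right) \frac{1}{3785} = \frac{330}{521} + 1207 \cdot \frac{1}{3785} = \frac{330}{521} + \frac{1207}{3785} = \frac{1877897}{1971985}$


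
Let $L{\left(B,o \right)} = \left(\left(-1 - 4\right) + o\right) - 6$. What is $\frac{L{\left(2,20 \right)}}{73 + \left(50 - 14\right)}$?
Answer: $\frac{9}{109} \approx 0.082569$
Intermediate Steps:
$L{\left(B,o \right)} = -11 + o$ ($L{\left(B,o \right)} = \left(\left(-1 - 4\right) + o\right) - 6 = \left(-5 + o\right) - 6 = -11 + o$)
$\frac{L{\left(2,20 \right)}}{73 + \left(50 - 14\right)} = \frac{-11 + 20}{73 + \left(50 - 14\right)} = \frac{9}{73 + \left(50 - 14\right)} = \frac{9}{73 + 36} = \frac{9}{109}$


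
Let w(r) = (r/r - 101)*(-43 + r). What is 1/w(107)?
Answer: -1/6400 ≈ -0.00015625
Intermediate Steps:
w(r) = 4300 - 100*r (w(r) = (1 - 101)*(-43 + r) = -100*(-43 + r) = 4300 - 100*r)
1/w(107) = 1/(4300 - 100*107) = 1/(4300 - 10700) = 1/(-6400) = -1/6400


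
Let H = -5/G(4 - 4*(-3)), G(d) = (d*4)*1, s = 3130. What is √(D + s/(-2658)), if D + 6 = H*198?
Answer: I*√2559927774/10632 ≈ 4.7588*I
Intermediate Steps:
G(d) = 4*d (G(d) = (4*d)*1 = 4*d)
H = -5/64 (H = -5*1/(4*(4 - 4*(-3))) = -5*1/(4*(4 + 12)) = -5/(4*16) = -5/64 ≈ -0.078125)
D = -687/32 (D = -6 - 5/64*198 = -6 - 495/32 = -687/32 ≈ -21.469)
√(D + s/(-2658)) = √(-687/32 + 3130/(-2658)) = √(-687/32 + 3130*(-1/2658)) = √(-687/32 - 1565/1329) = √(-963103/42528) = I*√2559927774/10632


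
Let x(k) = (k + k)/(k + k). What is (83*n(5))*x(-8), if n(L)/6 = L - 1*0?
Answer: 2490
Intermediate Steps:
n(L) = 6*L (n(L) = 6*(L - 1*0) = 6*(L + 0) = 6*L)
x(k) = 1 (x(k) = (2*k)/((2*k)) = (2*k)*(1/(2*k)) = 1)
(83*n(5))*x(-8) = (83*(6*5))*1 = (83*30)*1 = 2490*1 = 2490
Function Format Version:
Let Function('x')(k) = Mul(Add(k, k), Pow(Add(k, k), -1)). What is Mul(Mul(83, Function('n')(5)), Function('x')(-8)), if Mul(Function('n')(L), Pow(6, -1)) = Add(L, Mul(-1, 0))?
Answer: 2490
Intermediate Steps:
Function('n')(L) = Mul(6, L) (Function('n')(L) = Mul(6, Add(L, Mul(-1, 0))) = Mul(6, Add(L, 0)) = Mul(6, L))
Function('x')(k) = 1 (Function('x')(k) = Mul(Mul(2, k), Pow(Mul(2, k), -1)) = Mul(Mul(2, k), Mul(Rational(1, 2), Pow(k, -1))) = 1)
Mul(Mul(83, Function('n')(5)), Function('x')(-8)) = Mul(Mul(83, Mul(6, 5)), 1) = Mul(Mul(83, 30), 1) = Mul(2490, 1) = 2490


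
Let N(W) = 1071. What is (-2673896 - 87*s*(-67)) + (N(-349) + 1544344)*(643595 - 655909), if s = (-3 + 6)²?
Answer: -19032861745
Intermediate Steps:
s = 9 (s = 3² = 9)
(-2673896 - 87*s*(-67)) + (N(-349) + 1544344)*(643595 - 655909) = (-2673896 - 87*9*(-67)) + (1071 + 1544344)*(643595 - 655909) = (-2673896 - 783*(-67)) + 1545415*(-12314) = (-2673896 + 52461) - 19030240310 = -2621435 - 19030240310 = -19032861745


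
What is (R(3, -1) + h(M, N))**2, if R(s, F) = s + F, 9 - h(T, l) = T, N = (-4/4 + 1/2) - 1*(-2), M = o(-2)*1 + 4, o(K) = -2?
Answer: 81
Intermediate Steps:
M = 2 (M = -2*1 + 4 = -2 + 4 = 2)
N = 3/2 (N = (-4*1/4 + 1*(1/2)) + 2 = (-1 + 1/2) + 2 = -1/2 + 2 = 3/2 ≈ 1.5000)
h(T, l) = 9 - T
R(s, F) = F + s
(R(3, -1) + h(M, N))**2 = ((-1 + 3) + (9 - 1*2))**2 = (2 + (9 - 2))**2 = (2 + 7)**2 = 9**2 = 81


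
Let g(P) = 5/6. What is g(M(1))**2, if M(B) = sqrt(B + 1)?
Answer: 25/36 ≈ 0.69444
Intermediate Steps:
M(B) = sqrt(1 + B)
g(P) = 5/6 (g(P) = 5*(1/6) = 5/6)
g(M(1))**2 = (5/6)**2 = 25/36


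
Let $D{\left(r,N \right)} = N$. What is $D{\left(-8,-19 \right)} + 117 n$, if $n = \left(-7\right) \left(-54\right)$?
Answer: $44207$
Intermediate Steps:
$n = 378$
$D{\left(-8,-19 \right)} + 117 n = -19 + 117 \cdot 378 = -19 + 44226 = 44207$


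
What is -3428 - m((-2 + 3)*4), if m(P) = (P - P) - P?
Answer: -3424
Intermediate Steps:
m(P) = -P (m(P) = 0 - P = -P)
-3428 - m((-2 + 3)*4) = -3428 - (-1)*(-2 + 3)*4 = -3428 - (-1)*1*4 = -3428 - (-1)*4 = -3428 - 1*(-4) = -3428 + 4 = -3424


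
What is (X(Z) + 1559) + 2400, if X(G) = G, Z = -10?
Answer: 3949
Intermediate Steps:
(X(Z) + 1559) + 2400 = (-10 + 1559) + 2400 = 1549 + 2400 = 3949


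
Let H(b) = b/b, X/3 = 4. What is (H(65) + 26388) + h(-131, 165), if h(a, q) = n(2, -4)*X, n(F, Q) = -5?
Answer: 26329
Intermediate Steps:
X = 12 (X = 3*4 = 12)
H(b) = 1
h(a, q) = -60 (h(a, q) = -5*12 = -60)
(H(65) + 26388) + h(-131, 165) = (1 + 26388) - 60 = 26389 - 60 = 26329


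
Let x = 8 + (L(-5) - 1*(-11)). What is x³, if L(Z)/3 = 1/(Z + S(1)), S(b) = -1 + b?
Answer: 778688/125 ≈ 6229.5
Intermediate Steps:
L(Z) = 3/Z (L(Z) = 3/(Z + (-1 + 1)) = 3/(Z + 0) = 3/Z)
x = 92/5 (x = 8 + (3/(-5) - 1*(-11)) = 8 + (3*(-⅕) + 11) = 8 + (-⅗ + 11) = 8 + 52/5 = 92/5 ≈ 18.400)
x³ = (92/5)³ = 778688/125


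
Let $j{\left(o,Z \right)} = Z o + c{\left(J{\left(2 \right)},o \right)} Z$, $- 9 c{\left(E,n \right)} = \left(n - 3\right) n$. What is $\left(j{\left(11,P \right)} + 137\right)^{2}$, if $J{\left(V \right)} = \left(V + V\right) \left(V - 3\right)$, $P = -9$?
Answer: $15876$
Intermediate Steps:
$J{\left(V \right)} = 2 V \left(-3 + V\right)$
$c{\left(E,n \right)} = - \frac{n \left(-3 + n\right)}{9}$ ($c{\left(E,n \right)} = - \frac{\left(n - 3\right) n}{9} = - \frac{\left(-3 + n\right) n}{9} = - \frac{n \left(-3 + n\right)}{9}$)
$j{\left(o,Z \right)} = Z o + \frac{Z o \left(3 - o\right)}{9}$ ($j{\left(o,Z \right)} = Z o + \frac{o \left(3 - o\right)}{9} Z = Z o + \frac{Z o \left(3 - o\right)}{9}$)
$\left(j{\left(11,P \right)} + 137\right)^{2} = \left(\frac{1}{9} \left(-9\right) 11 \left(12 - 11\right) + 137\right)^{2} = \left(\frac{1}{9} \left(-9\right) 11 \cdot 1 + 137\right)^{2} = \left(-11 + 137\right)^{2} = 126^{2} = 15876$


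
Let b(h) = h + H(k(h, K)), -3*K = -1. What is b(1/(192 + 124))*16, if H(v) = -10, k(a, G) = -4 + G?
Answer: -12636/79 ≈ -159.95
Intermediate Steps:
K = ⅓ (K = -⅓*(-1) = ⅓ ≈ 0.33333)
b(h) = -10 + h (b(h) = h - 10 = -10 + h)
b(1/(192 + 124))*16 = (-10 + 1/(192 + 124))*16 = (-10 + 1/316)*16 = -3159/316*16 = -12636/79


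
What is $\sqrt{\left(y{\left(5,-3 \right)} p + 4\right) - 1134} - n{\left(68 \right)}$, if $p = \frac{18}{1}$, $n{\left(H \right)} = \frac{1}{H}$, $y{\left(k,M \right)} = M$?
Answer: $- \frac{1}{68} + 4 i \sqrt{74} \approx -0.014706 + 34.409 i$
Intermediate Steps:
$p = 18$ ($p = 18 \cdot 1 = 18$)
$\sqrt{\left(y{\left(5,-3 \right)} p + 4\right) - 1134} - n{\left(68 \right)} = \sqrt{\left(\left(-3\right) 18 + 4\right) - 1134} - \frac{1}{68} = \sqrt{\left(-54 + 4\right) - 1134} - \frac{1}{68} = \sqrt{-50 - 1134} - \frac{1}{68} = \sqrt{-1184} - \frac{1}{68} = 4 i \sqrt{74} - \frac{1}{68} = - \frac{1}{68} + 4 i \sqrt{74}$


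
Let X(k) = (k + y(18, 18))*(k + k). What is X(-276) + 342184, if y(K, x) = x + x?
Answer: 474664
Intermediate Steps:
y(K, x) = 2*x
X(k) = 2*k*(36 + k) (X(k) = (k + 2*18)*(k + k) = (k + 36)*(2*k) = (36 + k)*(2*k) = 2*k*(36 + k))
X(-276) + 342184 = 2*(-276)*(36 - 276) + 342184 = 2*(-276)*(-240) + 342184 = 132480 + 342184 = 474664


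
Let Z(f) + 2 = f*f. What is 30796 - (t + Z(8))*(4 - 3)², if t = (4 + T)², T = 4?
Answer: 30670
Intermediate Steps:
t = 64 (t = (4 + 4)² = 8² = 64)
Z(f) = -2 + f² (Z(f) = -2 + f*f = -2 + f²)
30796 - (t + Z(8))*(4 - 3)² = 30796 - (64 + (-2 + 8²))*(4 - 3)² = 30796 - (64 + (-2 + 64))*1² = 30796 - (64 + 62) = 30796 - 126 = 30670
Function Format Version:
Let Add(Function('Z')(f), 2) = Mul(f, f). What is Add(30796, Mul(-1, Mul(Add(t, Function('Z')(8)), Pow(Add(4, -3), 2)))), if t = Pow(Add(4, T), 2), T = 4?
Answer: 30670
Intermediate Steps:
t = 64 (t = Pow(Add(4, 4), 2) = Pow(8, 2) = 64)
Function('Z')(f) = Add(-2, Pow(f, 2)) (Function('Z')(f) = Add(-2, Mul(f, f)) = Add(-2, Pow(f, 2)))
Add(30796, Mul(-1, Mul(Add(t, Function('Z')(8)), Pow(Add(4, -3), 2)))) = Add(30796, Mul(-1, Mul(Add(64, Add(-2, Pow(8, 2))), Pow(Add(4, -3), 2)))) = Add(30796, Mul(-1, Mul(Add(64, Add(-2, 64)), Pow(1, 2)))) = Add(30796, Mul(-1, Mul(Add(64, 62), 1))) = Add(30796, Mul(-1, Mul(126, 1))) = Add(30796, Mul(-1, 126)) = Add(30796, -126) = 30670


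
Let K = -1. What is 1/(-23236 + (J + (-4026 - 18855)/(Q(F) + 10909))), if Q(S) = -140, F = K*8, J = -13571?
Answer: -10769/396397464 ≈ -2.7167e-5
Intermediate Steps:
F = -8 (F = -1*8 = -8)
1/(-23236 + (J + (-4026 - 18855)/(Q(F) + 10909))) = 1/(-23236 + (-13571 + (-4026 - 18855)/(-140 + 10909))) = 1/(-23236 + (-13571 - 22881/10769)) = 1/(-23236 - 146168980/10769) = 1/(-396397464/10769) = -10769/396397464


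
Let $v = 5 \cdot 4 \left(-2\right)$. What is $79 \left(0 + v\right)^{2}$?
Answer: $126400$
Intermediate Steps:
$v = -40$ ($v = 20 \left(-2\right) = -40$)
$79 \left(0 + v\right)^{2} = 79 \left(0 - 40\right)^{2} = 79 \left(-40\right)^{2} = 79 \cdot 1600 = 126400$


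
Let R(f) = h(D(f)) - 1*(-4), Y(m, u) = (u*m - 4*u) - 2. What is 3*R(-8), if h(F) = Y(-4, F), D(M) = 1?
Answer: -18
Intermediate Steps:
Y(m, u) = -2 - 4*u + m*u (Y(m, u) = (m*u - 4*u) - 2 = (-4*u + m*u) - 2 = -2 - 4*u + m*u)
h(F) = -2 - 8*F (h(F) = -2 - 4*F - 4*F = -2 - 8*F)
R(f) = -6 (R(f) = (-2 - 8*1) - 1*(-4) = (-2 - 8) + 4 = -10 + 4 = -6)
3*R(-8) = 3*(-6) = -18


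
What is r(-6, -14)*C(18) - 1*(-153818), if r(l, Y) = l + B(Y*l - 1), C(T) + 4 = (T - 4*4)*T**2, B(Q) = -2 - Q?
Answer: 95214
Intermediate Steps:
C(T) = -4 + T**2*(-16 + T) (C(T) = -4 + (T - 4*4)*T**2 = -4 + (T - 16)*T**2 = -4 + (-16 + T)*T**2 = -4 + T**2*(-16 + T))
r(l, Y) = -1 + l - Y*l (r(l, Y) = l + (-2 - (Y*l - 1)) = l + (-2 - (-1 + Y*l)) = l + (-2 + (1 - Y*l)) = l + (-1 - Y*l) = -1 + l - Y*l)
r(-6, -14)*C(18) - 1*(-153818) = (-1 - 6 - 1*(-14)*(-6))*(-4 + 18**3 - 16*18**2) - 1*(-153818) = (-1 - 6 - 84)*(-4 + 5832 - 16*324) + 153818 = -91*(-4 + 5832 - 5184) + 153818 = -91*644 + 153818 = -58604 + 153818 = 95214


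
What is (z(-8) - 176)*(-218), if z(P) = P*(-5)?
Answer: 29648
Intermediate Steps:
z(P) = -5*P
(z(-8) - 176)*(-218) = (-5*(-8) - 176)*(-218) = (40 - 176)*(-218) = -136*(-218) = 29648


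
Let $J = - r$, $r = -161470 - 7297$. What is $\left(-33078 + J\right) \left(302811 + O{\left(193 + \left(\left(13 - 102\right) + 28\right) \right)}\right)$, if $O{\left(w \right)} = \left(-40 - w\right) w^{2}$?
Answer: $-365562041613$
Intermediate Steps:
$r = -168767$
$J = 168767$ ($J = \left(-1\right) \left(-168767\right) = 168767$)
$O{\left(w \right)} = w^{2} \left(-40 - w\right)$
$\left(-33078 + J\right) \left(302811 + O{\left(193 + \left(\left(13 - 102\right) + 28\right) \right)}\right) = \left(-33078 + 168767\right) \left(302811 + \left(193 + \left(\left(13 - 102\right) + 28\right)\right)^{2} \left(-40 - \left(193 + \left(\left(13 - 102\right) + 28\right)\right)\right)\right) = 135689 \left(302811 + \left(193 + \left(-89 + 28\right)\right)^{2} \left(-40 - \left(193 + \left(-89 + 28\right)\right)\right)\right) = 135689 \left(302811 + \left(193 - 61\right)^{2} \left(-40 - \left(193 - 61\right)\right)\right) = 135689 \left(302811 + 132^{2} \left(-40 - 132\right)\right) = 135689 \left(302811 + 17424 \left(-40 - 132\right)\right) = 135689 \left(302811 + 17424 \left(-172\right)\right) = 135689 \left(302811 - 2996928\right) = 135689 \left(-2694117\right) = -365562041613$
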